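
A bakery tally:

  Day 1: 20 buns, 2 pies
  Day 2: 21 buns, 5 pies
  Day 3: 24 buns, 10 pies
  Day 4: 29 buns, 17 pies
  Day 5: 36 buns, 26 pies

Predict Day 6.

45 buns, 37 pies

Buns goes 20, 21, 24, 29, 36 → 45 (differences are 1, 3, 5, … (increasing by 2 each time)).
Pies — differences are 3, 5, 7, … (increasing by 2 each time): 2, 5, 10, 17, 26 → 37.
Combining the parts gives 45 buns, 37 pies.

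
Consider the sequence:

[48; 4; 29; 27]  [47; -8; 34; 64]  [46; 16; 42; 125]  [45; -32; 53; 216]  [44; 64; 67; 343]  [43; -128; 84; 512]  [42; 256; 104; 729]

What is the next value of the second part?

-512

Second part: ×(-2) each step; 4, -8, 16, -32, 64, -128, 256 → -512.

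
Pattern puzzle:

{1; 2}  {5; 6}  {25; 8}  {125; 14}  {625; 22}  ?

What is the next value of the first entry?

3125

For the first entry, ×5 each step: 1, 5, 25, 125, 625 → 3125.
Second entry: each term is the sum of the two before it, so 2, 6, 8, 14, 22 → 36.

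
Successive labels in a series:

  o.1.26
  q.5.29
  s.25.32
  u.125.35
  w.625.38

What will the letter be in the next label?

y

Letter: o, q, s, u, w → y (letters move forward 2 places in the alphabet).
Second component goes 1, 5, 25, 125, 625 → 3125 (×5 each step).
For the third component, +3 each step: 26, 29, 32, 35, 38 → 41.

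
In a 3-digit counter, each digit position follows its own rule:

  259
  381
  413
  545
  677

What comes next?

First digit goes 2, 3, 4, 5, 6 → 7 (+1 each step, mod 10).
Second digit: +3 each step, mod 10; 5, 8, 1, 4, 7 → 0.
Third digit goes 9, 1, 3, 5, 7 → 9 (+2 each step, mod 10).
So the next label is 709.

709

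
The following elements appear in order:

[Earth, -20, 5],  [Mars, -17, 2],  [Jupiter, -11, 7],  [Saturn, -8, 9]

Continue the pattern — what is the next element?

Planet — runs through the planets Mercury→Neptune: Earth, Mars, Jupiter, Saturn → Uranus.
Second component goes -20, -17, -11, -8 → -2 (alternating steps +3, +6, +3, +6, …).
Third component: each term is the sum of the two before it; 5, 2, 7, 9 → 16.
So the next element is [Uranus, -2, 16].

[Uranus, -2, 16]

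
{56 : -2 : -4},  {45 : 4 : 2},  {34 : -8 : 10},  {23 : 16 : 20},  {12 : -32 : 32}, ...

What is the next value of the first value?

1

For the first value, −11 each step: 56, 45, 34, 23, 12 → 1.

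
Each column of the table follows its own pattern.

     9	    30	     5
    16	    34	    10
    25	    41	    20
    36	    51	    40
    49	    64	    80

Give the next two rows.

64  80  160; 81  99  320

First component: perfect squares: 3², 4², 5², …; 9, 16, 25, 36, 49 → 64 → 81.
Second component: 30, 34, 41, 51, 64 → 80 → 99 (differences are 4, 7, 10, … (increasing by 3 each time)).
For the third component, ×2 each step: 5, 10, 20, 40, 80 → 160 → 320.
So the next two rows are 64  80  160 and 81  99  320.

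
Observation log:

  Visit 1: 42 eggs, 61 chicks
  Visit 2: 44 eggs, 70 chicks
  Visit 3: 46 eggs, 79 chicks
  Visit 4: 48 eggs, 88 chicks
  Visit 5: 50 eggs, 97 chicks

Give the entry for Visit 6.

52 eggs, 106 chicks

Eggs: 42, 44, 46, 48, 50 → 52 (+2 each step).
Chicks goes 61, 70, 79, 88, 97 → 106 (+9 each step).
Combining the parts gives 52 eggs, 106 chicks.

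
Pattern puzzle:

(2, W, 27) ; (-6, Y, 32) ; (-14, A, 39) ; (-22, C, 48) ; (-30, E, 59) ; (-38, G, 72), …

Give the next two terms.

(-46, I, 87), (-54, K, 104)

For the first component, −8 each step: 2, -6, -14, -22, -30, -38 → -46 → -54.
For the letter, letters move forward 2 places in the alphabet, wrapping Z→A: W, Y, A, C, E, G → I → K.
For the third component, differences are 5, 7, 9, … (increasing by 2 each time): 27, 32, 39, 48, 59, 72 → 87 → 104.
So the next two terms are (-46, I, 87) and (-54, K, 104).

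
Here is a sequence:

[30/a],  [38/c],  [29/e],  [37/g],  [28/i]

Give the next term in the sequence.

[36/k]

First part goes 30, 38, 29, 37, 28 → 36 (alternating steps +8, −9, +8, −9, …).
Letter — letters move forward 2 places in the alphabet: a, c, e, g, i → k.
Combining the parts gives [36/k].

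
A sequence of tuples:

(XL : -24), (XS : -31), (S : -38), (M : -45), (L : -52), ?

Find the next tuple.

Size: runs through clothing sizes XS→XL, so XL, XS, S, M, L → XL.
Second slot — −7 each step: -24, -31, -38, -45, -52 → -59.
Combining the parts gives (XL : -59).

(XL : -59)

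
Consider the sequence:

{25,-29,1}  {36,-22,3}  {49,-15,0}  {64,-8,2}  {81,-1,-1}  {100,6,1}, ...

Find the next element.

First value: 25, 36, 49, 64, 81, 100 → 121 (perfect squares: 5², 6², 7², …).
Second value — +7 each step: -29, -22, -15, -8, -1, 6 → 13.
Third value goes 1, 3, 0, 2, -1, 1 → -2 (alternating steps +2, −3, +2, −3, …).
Combining the parts gives {121,13,-2}.

{121,13,-2}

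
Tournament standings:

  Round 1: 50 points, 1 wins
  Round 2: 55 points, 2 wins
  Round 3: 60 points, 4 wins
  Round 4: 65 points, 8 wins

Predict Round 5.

70 points, 16 wins

Points: +5 each step, so 50, 55, 60, 65 → 70.
Wins goes 1, 2, 4, 8 → 16 (×2 each step).
Combining the parts gives 70 points, 16 wins.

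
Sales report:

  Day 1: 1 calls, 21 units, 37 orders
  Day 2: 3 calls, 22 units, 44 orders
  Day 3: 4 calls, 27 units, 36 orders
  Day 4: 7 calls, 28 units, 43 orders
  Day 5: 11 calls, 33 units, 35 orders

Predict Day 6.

Calls: each term is the sum of the two before it; 1, 3, 4, 7, 11 → 18.
For the units, alternating steps +1, +5, +1, +5, …: 21, 22, 27, 28, 33 → 34.
Orders — alternating steps +7, −8, +7, −8, …: 37, 44, 36, 43, 35 → 42.
Combining the parts gives 18 calls, 34 units, 42 orders.

18 calls, 34 units, 42 orders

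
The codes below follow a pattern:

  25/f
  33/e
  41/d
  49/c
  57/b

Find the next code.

First component: 25, 33, 41, 49, 57 → 65 (+8 each step).
Letter: letters move back 1 place in the alphabet; f, e, d, c, b → a.
Combining the parts gives 65/a.

65/a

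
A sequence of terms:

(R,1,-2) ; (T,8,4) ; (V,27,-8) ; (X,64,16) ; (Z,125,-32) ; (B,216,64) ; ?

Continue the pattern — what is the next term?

Letter: R, T, V, X, Z, B → D (letters move forward 2 places in the alphabet, wrapping Z→A).
For the second entry, perfect cubes: 1³, 2³, 3³, …: 1, 8, 27, 64, 125, 216 → 343.
For the third entry, ×(-2) each step: -2, 4, -8, 16, -32, 64 → -128.
Combining the parts gives (D,343,-128).

(D,343,-128)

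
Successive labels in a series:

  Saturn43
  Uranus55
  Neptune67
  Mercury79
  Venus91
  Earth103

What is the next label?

Mars115

Planet — runs through the planets Mercury→Neptune: Saturn, Uranus, Neptune, Mercury, Venus, Earth → Mars.
Second component goes 43, 55, 67, 79, 91, 103 → 115 (+12 each step).
So the next label is Mars115.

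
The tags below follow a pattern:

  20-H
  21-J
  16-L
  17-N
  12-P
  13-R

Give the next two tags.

First component — alternating steps +1, −5, +1, −5, …: 20, 21, 16, 17, 12, 13 → 8 → 9.
Letter: H, J, L, N, P, R → T → V (letters move forward 2 places in the alphabet).
Putting the parts together: 8-T and then 9-V.

8-T, 9-V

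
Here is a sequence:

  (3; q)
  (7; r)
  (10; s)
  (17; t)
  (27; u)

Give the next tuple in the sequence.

(44; v)

First value: each term is the sum of the two before it, so 3, 7, 10, 17, 27 → 44.
Letter: letters move forward 1 place in the alphabet; q, r, s, t, u → v.
Combining the parts gives (44; v).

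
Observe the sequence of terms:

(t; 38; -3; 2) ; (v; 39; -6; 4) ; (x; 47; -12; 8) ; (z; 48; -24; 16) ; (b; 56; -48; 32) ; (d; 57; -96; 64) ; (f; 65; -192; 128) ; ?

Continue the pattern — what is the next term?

Letter: letters move forward 2 places in the alphabet, wrapping Z→A, so t, v, x, z, b, d, f → h.
Second coordinate — alternating steps +1, +8, +1, +8, …: 38, 39, 47, 48, 56, 57, 65 → 66.
Third coordinate — ×2 each step: -3, -6, -12, -24, -48, -96, -192 → -384.
Fourth coordinate: ×2 each step; 2, 4, 8, 16, 32, 64, 128 → 256.
Putting it together: (h; 66; -384; 256).

(h; 66; -384; 256)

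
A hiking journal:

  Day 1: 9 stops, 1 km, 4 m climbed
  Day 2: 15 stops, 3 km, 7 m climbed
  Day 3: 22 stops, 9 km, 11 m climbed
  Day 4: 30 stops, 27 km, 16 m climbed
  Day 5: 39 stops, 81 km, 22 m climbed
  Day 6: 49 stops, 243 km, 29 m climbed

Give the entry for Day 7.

60 stops, 729 km, 37 m climbed

Stops — differences are 6, 7, 8, … (increasing by 1 each time): 9, 15, 22, 30, 39, 49 → 60.
Km — ×3 each step: 1, 3, 9, 27, 81, 243 → 729.
M climbed: differences are 3, 4, 5, … (increasing by 1 each time), so 4, 7, 11, 16, 22, 29 → 37.
Putting it together: 60 stops, 729 km, 37 m climbed.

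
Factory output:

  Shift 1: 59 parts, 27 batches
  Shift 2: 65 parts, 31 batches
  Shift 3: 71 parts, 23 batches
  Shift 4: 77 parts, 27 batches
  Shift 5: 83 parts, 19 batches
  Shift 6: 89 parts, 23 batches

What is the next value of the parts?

For the parts, +6 each step: 59, 65, 71, 77, 83, 89 → 95.
For the batches, alternating steps +4, −8, +4, −8, …: 27, 31, 23, 27, 19, 23 → 15.

95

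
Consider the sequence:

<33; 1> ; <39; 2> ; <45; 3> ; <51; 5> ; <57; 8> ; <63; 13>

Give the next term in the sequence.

First slot: 33, 39, 45, 51, 57, 63 → 69 (+6 each step).
Second slot goes 1, 2, 3, 5, 8, 13 → 21 (each term is the sum of the two before it).
Combining the parts gives <69; 21>.

<69; 21>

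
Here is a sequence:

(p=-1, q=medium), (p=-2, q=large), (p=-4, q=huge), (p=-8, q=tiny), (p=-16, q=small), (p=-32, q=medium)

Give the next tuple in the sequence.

P: ×2 each step; -1, -2, -4, -8, -16, -32 → -64.
Q — repeats medium → large → huge → tiny → small: medium, large, huge, tiny, small, medium → large.
So the next tuple is (p=-64, q=large).

(p=-64, q=large)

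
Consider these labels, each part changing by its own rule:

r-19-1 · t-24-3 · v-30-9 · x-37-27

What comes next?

For the letter, letters move forward 2 places in the alphabet: r, t, v, x → z.
Second component: 19, 24, 30, 37 → 45 (differences are 5, 6, 7, … (increasing by 1 each time)).
For the third component, ×3 each step: 1, 3, 9, 27 → 81.
So the next label is z-45-81.

z-45-81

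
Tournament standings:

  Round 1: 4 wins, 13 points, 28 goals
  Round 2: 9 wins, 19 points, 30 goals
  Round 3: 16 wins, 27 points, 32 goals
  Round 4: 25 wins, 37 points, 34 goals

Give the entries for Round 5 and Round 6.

Wins: perfect squares: 2², 3², 4², …; 4, 9, 16, 25 → 36 → 49.
Points: 13, 19, 27, 37 → 49 → 63 (differences are 6, 8, 10, … (increasing by 2 each time)).
For the goals, +2 each step: 28, 30, 32, 34 → 36 → 38.
Putting the parts together: 36 wins, 49 points, 36 goals and then 49 wins, 63 points, 38 goals.

36 wins, 49 points, 36 goals; 49 wins, 63 points, 38 goals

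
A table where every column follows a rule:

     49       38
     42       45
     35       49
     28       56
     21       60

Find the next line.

First component — −7 each step: 49, 42, 35, 28, 21 → 14.
Second component: 38, 45, 49, 56, 60 → 67 (alternating steps +7, +4, +7, +4, …).
Putting it together: 14  67.

14  67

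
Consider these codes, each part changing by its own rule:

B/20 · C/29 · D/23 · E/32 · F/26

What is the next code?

For the letter, letters move forward 1 place in the alphabet: B, C, D, E, F → G.
Second component: alternating steps +9, −6, +9, −6, …; 20, 29, 23, 32, 26 → 35.
Combining the parts gives G/35.

G/35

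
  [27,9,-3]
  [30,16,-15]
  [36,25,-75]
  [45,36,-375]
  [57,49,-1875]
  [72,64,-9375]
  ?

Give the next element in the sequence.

First value: differences are 3, 6, 9, … (increasing by 3 each time); 27, 30, 36, 45, 57, 72 → 90.
For the second value, perfect squares: 3², 4², 5², …: 9, 16, 25, 36, 49, 64 → 81.
Third value: ×5 each step, so -3, -15, -75, -375, -1875, -9375 → -46875.
Combining the parts gives [90,81,-46875].

[90,81,-46875]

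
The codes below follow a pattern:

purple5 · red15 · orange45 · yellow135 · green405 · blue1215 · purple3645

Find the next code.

red10935

Colour — repeats purple → red → orange → yellow → green → blue: purple, red, orange, yellow, green, blue, purple → red.
Second component: 5, 15, 45, 135, 405, 1215, 3645 → 10935 (×3 each step).
So the next code is red10935.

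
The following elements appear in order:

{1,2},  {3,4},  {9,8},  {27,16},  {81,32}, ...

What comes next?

{243,64}

First value: ×3 each step, so 1, 3, 9, 27, 81 → 243.
Second value: ×2 each step, so 2, 4, 8, 16, 32 → 64.
Putting it together: {243,64}.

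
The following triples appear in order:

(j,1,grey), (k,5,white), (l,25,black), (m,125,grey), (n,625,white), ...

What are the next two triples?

(o,3125,black), (p,15625,grey)

Letter: j, k, l, m, n → o → p (letters move forward 1 place in the alphabet).
Second coordinate: ×5 each step, so 1, 5, 25, 125, 625 → 3125 → 15625.
Shade: repeats grey → white → black; grey, white, black, grey, white → black → grey.
Putting the parts together: (o,3125,black) and then (p,15625,grey).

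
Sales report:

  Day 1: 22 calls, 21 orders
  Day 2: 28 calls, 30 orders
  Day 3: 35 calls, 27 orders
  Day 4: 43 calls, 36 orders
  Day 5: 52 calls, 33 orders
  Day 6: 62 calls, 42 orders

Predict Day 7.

Calls: differences are 6, 7, 8, … (increasing by 1 each time); 22, 28, 35, 43, 52, 62 → 73.
Orders: alternating steps +9, −3, +9, −3, …, so 21, 30, 27, 36, 33, 42 → 39.
Combining the parts gives 73 calls, 39 orders.

73 calls, 39 orders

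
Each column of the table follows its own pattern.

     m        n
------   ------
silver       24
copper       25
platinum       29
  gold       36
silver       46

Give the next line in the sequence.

copper  59

For the column m, repeats silver → copper → platinum → gold: silver, copper, platinum, gold, silver → copper.
Column n: differences are 1, 4, 7, … (increasing by 3 each time), so 24, 25, 29, 36, 46 → 59.
Putting it together: copper  59.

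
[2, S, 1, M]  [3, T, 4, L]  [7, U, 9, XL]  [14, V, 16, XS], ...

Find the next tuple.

[24, W, 25, S]

First component: differences are 1, 4, 7, … (increasing by 3 each time), so 2, 3, 7, 14 → 24.
Letter: letters move forward 1 place in the alphabet, so S, T, U, V → W.
Third component: 1, 4, 9, 16 → 25 (perfect squares: 1², 2², 3², …).
For the size, runs through clothing sizes XS→XL: M, L, XL, XS → S.
So the next tuple is [24, W, 25, S].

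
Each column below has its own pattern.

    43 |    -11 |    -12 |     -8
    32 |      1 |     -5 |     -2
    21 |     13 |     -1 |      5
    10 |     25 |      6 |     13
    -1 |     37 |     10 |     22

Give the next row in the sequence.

For the first component, −11 each step: 43, 32, 21, 10, -1 → -12.
Second component: +12 each step; -11, 1, 13, 25, 37 → 49.
Third component: alternating steps +7, +4, +7, +4, …, so -12, -5, -1, 6, 10 → 17.
For the fourth component, differences are 6, 7, 8, … (increasing by 1 each time): -8, -2, 5, 13, 22 → 32.
Combining the parts gives -12  49  17  32.

-12  49  17  32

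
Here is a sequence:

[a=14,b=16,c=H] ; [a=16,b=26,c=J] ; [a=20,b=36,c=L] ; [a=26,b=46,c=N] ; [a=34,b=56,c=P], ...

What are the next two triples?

[a=44,b=66,c=R], [a=56,b=76,c=T]

A: differences are 2, 4, 6, … (increasing by 2 each time), so 14, 16, 20, 26, 34 → 44 → 56.
B — +10 each step: 16, 26, 36, 46, 56 → 66 → 76.
C: H, J, L, N, P → R → T (letters move forward 2 places in the alphabet).
So the next two triples are [a=44,b=66,c=R] and [a=56,b=76,c=T].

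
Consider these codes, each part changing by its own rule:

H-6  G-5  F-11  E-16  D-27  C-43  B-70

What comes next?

For the letter, letters move back 1 place in the alphabet: H, G, F, E, D, C, B → A.
Second component: each term is the sum of the two before it, so 6, 5, 11, 16, 27, 43, 70 → 113.
Combining the parts gives A-113.

A-113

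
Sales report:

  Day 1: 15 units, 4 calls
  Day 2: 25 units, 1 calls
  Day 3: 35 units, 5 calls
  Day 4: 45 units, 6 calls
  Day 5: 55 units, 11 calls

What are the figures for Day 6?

Units: +10 each step, so 15, 25, 35, 45, 55 → 65.
Calls: each term is the sum of the two before it, so 4, 1, 5, 6, 11 → 17.
So the next row is 65 units, 17 calls.

65 units, 17 calls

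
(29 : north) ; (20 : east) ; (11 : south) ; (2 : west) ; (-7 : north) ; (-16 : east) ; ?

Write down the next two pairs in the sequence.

(-25 : south), (-34 : west)

First component — −9 each step: 29, 20, 11, 2, -7, -16 → -25 → -34.
Direction: north, east, south, west, north, east → south → west (repeats north → east → south → west).
Putting the parts together: (-25 : south) and then (-34 : west).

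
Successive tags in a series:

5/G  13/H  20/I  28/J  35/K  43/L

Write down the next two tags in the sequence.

50/M, 58/N

First component: alternating steps +8, +7, +8, +7, …, so 5, 13, 20, 28, 35, 43 → 50 → 58.
Letter — letters move forward 1 place in the alphabet: G, H, I, J, K, L → M → N.
Putting the parts together: 50/M and then 58/N.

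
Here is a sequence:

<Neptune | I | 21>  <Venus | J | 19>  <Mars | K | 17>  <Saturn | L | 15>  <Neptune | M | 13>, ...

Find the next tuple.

<Venus | N | 11>

Planet: Neptune, Venus, Mars, Saturn, Neptune → Venus (repeats Neptune → Venus → Mars → Saturn).
Letter — letters move forward 1 place in the alphabet: I, J, K, L, M → N.
Third entry goes 21, 19, 17, 15, 13 → 11 (−2 each step).
Combining the parts gives <Venus | N | 11>.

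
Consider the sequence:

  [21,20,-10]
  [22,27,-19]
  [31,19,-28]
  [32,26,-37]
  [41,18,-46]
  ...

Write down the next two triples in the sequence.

First value: alternating steps +1, +9, +1, +9, …, so 21, 22, 31, 32, 41 → 42 → 51.
Second value — alternating steps +7, −8, +7, −8, …: 20, 27, 19, 26, 18 → 25 → 17.
Third value: −9 each step, so -10, -19, -28, -37, -46 → -55 → -64.
Putting the parts together: [42,25,-55] and then [51,17,-64].

[42,25,-55], [51,17,-64]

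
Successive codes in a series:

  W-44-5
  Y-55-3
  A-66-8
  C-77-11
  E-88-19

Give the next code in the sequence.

G-99-30

Letter goes W, Y, A, C, E → G (letters move forward 2 places in the alphabet, wrapping Z→A).
Second component goes 44, 55, 66, 77, 88 → 99 (+11 each step).
Third component: each term is the sum of the two before it; 5, 3, 8, 11, 19 → 30.
Putting it together: G-99-30.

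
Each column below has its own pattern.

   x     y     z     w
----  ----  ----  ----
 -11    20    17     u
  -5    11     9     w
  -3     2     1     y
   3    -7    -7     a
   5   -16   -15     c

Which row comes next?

11  -25  -23  e

Column x goes -11, -5, -3, 3, 5 → 11 (alternating steps +6, +2, +6, +2, …).
Column y: 20, 11, 2, -7, -16 → -25 (−9 each step).
For the column z, −8 each step: 17, 9, 1, -7, -15 → -23.
Column w: letters move forward 2 places in the alphabet, wrapping Z→A; u, w, y, a, c → e.
So the next row is 11  -25  -23  e.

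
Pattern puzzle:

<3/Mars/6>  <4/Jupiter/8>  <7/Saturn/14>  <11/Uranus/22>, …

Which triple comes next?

<18/Neptune/36>

For the first component, each term is the sum of the two before it: 3, 4, 7, 11 → 18.
Planet: Mars, Jupiter, Saturn, Uranus → Neptune (runs through the planets Mercury→Neptune).
For the third component, always 2 × the first component: 6, 8, 14, 22 → 36.
Putting it together: <18/Neptune/36>.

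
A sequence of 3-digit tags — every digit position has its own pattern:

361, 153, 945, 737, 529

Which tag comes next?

First digit: 3, 1, 9, 7, 5 → 3 (−2 each step, mod 10).
Second digit: −1 each step, mod 10, so 6, 5, 4, 3, 2 → 1.
Third digit: +2 each step, mod 10, so 1, 3, 5, 7, 9 → 1.
So the next tag is 311.

311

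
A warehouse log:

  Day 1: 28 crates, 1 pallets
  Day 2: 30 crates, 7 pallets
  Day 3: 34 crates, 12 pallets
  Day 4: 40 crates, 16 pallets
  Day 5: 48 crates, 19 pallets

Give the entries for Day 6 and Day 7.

58 crates, 21 pallets; 70 crates, 22 pallets

Crates: 28, 30, 34, 40, 48 → 58 → 70 (differences are 2, 4, 6, … (increasing by 2 each time)).
Pallets: differences are 6, 5, 4, … (decreasing by 1 each time); 1, 7, 12, 16, 19 → 21 → 22.
Putting the parts together: 58 crates, 21 pallets and then 70 crates, 22 pallets.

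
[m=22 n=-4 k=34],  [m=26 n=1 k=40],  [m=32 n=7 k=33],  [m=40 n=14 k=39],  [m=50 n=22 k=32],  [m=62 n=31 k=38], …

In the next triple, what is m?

76

M goes 22, 26, 32, 40, 50, 62 → 76 (differences are 4, 6, 8, … (increasing by 2 each time)).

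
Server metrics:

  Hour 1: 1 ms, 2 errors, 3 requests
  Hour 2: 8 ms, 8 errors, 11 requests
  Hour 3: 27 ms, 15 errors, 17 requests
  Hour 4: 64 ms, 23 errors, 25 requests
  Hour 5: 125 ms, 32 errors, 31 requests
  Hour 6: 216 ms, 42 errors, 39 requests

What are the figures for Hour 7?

343 ms, 53 errors, 45 requests

Ms: perfect cubes: 1³, 2³, 3³, …; 1, 8, 27, 64, 125, 216 → 343.
Errors: differences are 6, 7, 8, … (increasing by 1 each time), so 2, 8, 15, 23, 32, 42 → 53.
Requests — alternating steps +8, +6, +8, +6, …: 3, 11, 17, 25, 31, 39 → 45.
Putting it together: 343 ms, 53 errors, 45 requests.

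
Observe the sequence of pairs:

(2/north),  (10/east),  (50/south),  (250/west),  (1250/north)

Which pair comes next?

(6250/east)

First coordinate: ×5 each step, so 2, 10, 50, 250, 1250 → 6250.
Direction: repeats north → east → south → west, so north, east, south, west, north → east.
Combining the parts gives (6250/east).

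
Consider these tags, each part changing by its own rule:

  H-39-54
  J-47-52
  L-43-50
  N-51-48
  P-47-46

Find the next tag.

For the letter, letters move forward 2 places in the alphabet: H, J, L, N, P → R.
For the second component, alternating steps +8, −4, +8, −4, …: 39, 47, 43, 51, 47 → 55.
Third component goes 54, 52, 50, 48, 46 → 44 (−2 each step).
So the next tag is R-55-44.

R-55-44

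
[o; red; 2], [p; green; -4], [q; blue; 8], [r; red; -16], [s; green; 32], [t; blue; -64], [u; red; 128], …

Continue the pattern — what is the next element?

For the letter, letters move forward 1 place in the alphabet: o, p, q, r, s, t, u → v.
Colour — repeats red → green → blue: red, green, blue, red, green, blue, red → green.
Third entry: ×(-2) each step, so 2, -4, 8, -16, 32, -64, 128 → -256.
Combining the parts gives [v; green; -256].

[v; green; -256]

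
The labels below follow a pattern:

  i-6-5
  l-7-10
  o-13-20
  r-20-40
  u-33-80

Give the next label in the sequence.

x-53-160

For the letter, letters move forward 3 places in the alphabet: i, l, o, r, u → x.
For the second component, each term is the sum of the two before it: 6, 7, 13, 20, 33 → 53.
Third component goes 5, 10, 20, 40, 80 → 160 (×2 each step).
So the next label is x-53-160.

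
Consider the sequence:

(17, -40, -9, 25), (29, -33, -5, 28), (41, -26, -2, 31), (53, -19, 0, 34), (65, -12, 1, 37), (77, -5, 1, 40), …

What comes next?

First part goes 17, 29, 41, 53, 65, 77 → 89 (+12 each step).
Second part: +7 each step; -40, -33, -26, -19, -12, -5 → 2.
Third part — differences are 4, 3, 2, … (decreasing by 1 each time): -9, -5, -2, 0, 1, 1 → 0.
For the fourth part, +3 each step: 25, 28, 31, 34, 37, 40 → 43.
Combining the parts gives (89, 2, 0, 43).

(89, 2, 0, 43)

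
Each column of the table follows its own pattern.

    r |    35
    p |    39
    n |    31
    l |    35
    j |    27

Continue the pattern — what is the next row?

Letter goes r, p, n, l, j → h (letters move back 2 places in the alphabet).
Second component: alternating steps +4, −8, +4, −8, …; 35, 39, 31, 35, 27 → 31.
Putting it together: h  31.

h  31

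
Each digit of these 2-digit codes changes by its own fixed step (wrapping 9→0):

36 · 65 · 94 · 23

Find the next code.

52

First digit: 3, 6, 9, 2 → 5 (+3 each step, mod 10).
For the second digit, −1 each step, mod 10: 6, 5, 4, 3 → 2.
Combining the parts gives 52.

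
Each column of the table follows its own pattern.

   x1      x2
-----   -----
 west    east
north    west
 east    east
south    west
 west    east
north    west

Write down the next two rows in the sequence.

east  east; south  west

Column x1: west, north, east, south, west, north → east → south (repeats west → north → east → south).
Column x2: east, west, east, west, east, west → east → west (alternates east ↔ west).
Putting the parts together: east  east and then south  west.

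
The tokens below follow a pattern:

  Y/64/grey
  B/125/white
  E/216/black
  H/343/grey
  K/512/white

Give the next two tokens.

N/729/black, Q/1000/grey

Letter — letters move forward 3 places in the alphabet, wrapping Z→A: Y, B, E, H, K → N → Q.
Second component: perfect cubes: 4³, 5³, 6³, …, so 64, 125, 216, 343, 512 → 729 → 1000.
Shade goes grey, white, black, grey, white → black → grey (repeats grey → white → black).
Putting the parts together: N/729/black and then Q/1000/grey.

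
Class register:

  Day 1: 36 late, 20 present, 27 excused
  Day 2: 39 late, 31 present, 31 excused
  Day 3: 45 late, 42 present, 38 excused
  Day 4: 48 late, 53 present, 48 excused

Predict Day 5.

Late goes 36, 39, 45, 48 → 54 (alternating steps +3, +6, +3, +6, …).
Present: +11 each step; 20, 31, 42, 53 → 64.
Excused: differences are 4, 7, 10, … (increasing by 3 each time); 27, 31, 38, 48 → 61.
Putting it together: 54 late, 64 present, 61 excused.

54 late, 64 present, 61 excused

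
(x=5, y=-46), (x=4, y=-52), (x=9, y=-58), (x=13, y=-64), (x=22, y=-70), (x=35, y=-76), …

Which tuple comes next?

(x=57, y=-82)

X goes 5, 4, 9, 13, 22, 35 → 57 (each term is the sum of the two before it).
Y — −6 each step: -46, -52, -58, -64, -70, -76 → -82.
So the next tuple is (x=57, y=-82).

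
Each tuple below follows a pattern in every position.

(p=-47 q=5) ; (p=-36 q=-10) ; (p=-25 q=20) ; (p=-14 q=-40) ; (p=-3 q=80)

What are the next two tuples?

(p=8 q=-160), (p=19 q=320)

P: +11 each step; -47, -36, -25, -14, -3 → 8 → 19.
Q: ×(-2) each step, so 5, -10, 20, -40, 80 → -160 → 320.
Putting the parts together: (p=8 q=-160) and then (p=19 q=320).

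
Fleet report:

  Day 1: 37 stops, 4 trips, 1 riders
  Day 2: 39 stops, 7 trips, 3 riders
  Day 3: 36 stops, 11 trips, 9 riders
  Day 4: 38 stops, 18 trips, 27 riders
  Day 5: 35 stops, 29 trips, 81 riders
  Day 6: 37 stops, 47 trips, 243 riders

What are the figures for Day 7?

Stops: alternating steps +2, −3, +2, −3, …; 37, 39, 36, 38, 35, 37 → 34.
Trips: each term is the sum of the two before it, so 4, 7, 11, 18, 29, 47 → 76.
Riders: ×3 each step, so 1, 3, 9, 27, 81, 243 → 729.
Combining the parts gives 34 stops, 76 trips, 729 riders.

34 stops, 76 trips, 729 riders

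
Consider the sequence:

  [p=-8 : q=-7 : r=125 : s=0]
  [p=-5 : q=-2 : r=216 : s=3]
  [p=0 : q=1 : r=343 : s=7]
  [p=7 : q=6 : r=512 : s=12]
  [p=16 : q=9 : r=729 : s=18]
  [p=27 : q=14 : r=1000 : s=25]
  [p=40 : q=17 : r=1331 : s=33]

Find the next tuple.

P: -8, -5, 0, 7, 16, 27, 40 → 55 (differences are 3, 5, 7, … (increasing by 2 each time)).
Q: -7, -2, 1, 6, 9, 14, 17 → 22 (alternating steps +5, +3, +5, +3, …).
R — perfect cubes: 5³, 6³, 7³, …: 125, 216, 343, 512, 729, 1000, 1331 → 1728.
S: differences are 3, 4, 5, … (increasing by 1 each time), so 0, 3, 7, 12, 18, 25, 33 → 42.
Combining the parts gives [p=55 : q=22 : r=1728 : s=42].

[p=55 : q=22 : r=1728 : s=42]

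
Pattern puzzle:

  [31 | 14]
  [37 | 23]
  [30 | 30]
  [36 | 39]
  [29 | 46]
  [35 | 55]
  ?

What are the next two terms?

First entry: alternating steps +6, −7, +6, −7, …, so 31, 37, 30, 36, 29, 35 → 28 → 34.
Second entry: alternating steps +9, +7, +9, +7, …; 14, 23, 30, 39, 46, 55 → 62 → 71.
So the next two terms are [28 | 62] and [34 | 71].

[28 | 62], [34 | 71]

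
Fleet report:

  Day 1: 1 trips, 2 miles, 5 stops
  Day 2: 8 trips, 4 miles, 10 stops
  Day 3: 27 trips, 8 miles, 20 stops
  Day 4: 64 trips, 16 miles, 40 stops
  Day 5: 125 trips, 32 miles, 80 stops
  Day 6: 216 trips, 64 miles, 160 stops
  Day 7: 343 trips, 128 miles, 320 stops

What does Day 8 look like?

Trips goes 1, 8, 27, 64, 125, 216, 343 → 512 (perfect cubes: 1³, 2³, 3³, …).
Miles — ×2 each step: 2, 4, 8, 16, 32, 64, 128 → 256.
Stops — ×2 each step: 5, 10, 20, 40, 80, 160, 320 → 640.
Putting it together: 512 trips, 256 miles, 640 stops.

512 trips, 256 miles, 640 stops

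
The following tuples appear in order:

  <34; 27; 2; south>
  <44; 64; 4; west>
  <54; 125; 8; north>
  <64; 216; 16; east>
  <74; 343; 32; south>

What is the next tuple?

<84; 512; 64; west>

First component goes 34, 44, 54, 64, 74 → 84 (+10 each step).
Second component: perfect cubes: 3³, 4³, 5³, …; 27, 64, 125, 216, 343 → 512.
Third component: 2, 4, 8, 16, 32 → 64 (×2 each step).
Direction: repeats south → west → north → east, so south, west, north, east, south → west.
Combining the parts gives <84; 512; 64; west>.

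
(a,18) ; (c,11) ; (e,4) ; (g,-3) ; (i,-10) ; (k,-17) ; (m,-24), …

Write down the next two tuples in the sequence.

(o,-31), (q,-38)

Letter: letters move forward 2 places in the alphabet; a, c, e, g, i, k, m → o → q.
Second value: −7 each step, so 18, 11, 4, -3, -10, -17, -24 → -31 → -38.
Putting the parts together: (o,-31) and then (q,-38).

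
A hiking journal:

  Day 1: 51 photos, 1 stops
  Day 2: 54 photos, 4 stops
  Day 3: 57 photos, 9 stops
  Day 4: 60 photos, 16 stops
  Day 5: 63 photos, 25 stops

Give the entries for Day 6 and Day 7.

66 photos, 36 stops; 69 photos, 49 stops

Photos: +3 each step; 51, 54, 57, 60, 63 → 66 → 69.
Stops — perfect squares: 1², 2², 3², …: 1, 4, 9, 16, 25 → 36 → 49.
So the next two lines are 66 photos, 36 stops and 69 photos, 49 stops.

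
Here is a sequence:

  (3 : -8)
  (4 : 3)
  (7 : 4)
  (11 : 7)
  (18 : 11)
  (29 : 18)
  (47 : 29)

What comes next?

For the first entry, each term is the sum of the two before it: 3, 4, 7, 11, 18, 29, 47 → 76.
Second entry goes -8, 3, 4, 7, 11, 18, 29 → 47 (always the previous value of the first entry).
So the next element is (76 : 47).

(76 : 47)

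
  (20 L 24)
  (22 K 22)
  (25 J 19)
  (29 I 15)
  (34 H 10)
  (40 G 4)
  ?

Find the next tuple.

(47 F -3)

First part: differences are 2, 3, 4, … (increasing by 1 each time); 20, 22, 25, 29, 34, 40 → 47.
Letter: L, K, J, I, H, G → F (letters move back 1 place in the alphabet).
Third part: together with the first part always sums to 44, so 24, 22, 19, 15, 10, 4 → -3.
Combining the parts gives (47 F -3).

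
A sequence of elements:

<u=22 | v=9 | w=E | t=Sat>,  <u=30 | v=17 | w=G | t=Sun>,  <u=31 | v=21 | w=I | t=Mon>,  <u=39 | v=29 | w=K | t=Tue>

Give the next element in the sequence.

<u=40 | v=33 | w=M | t=Wed>

U — alternating steps +8, +1, +8, +1, …: 22, 30, 31, 39 → 40.
V: 9, 17, 21, 29 → 33 (alternating steps +8, +4, +8, +4, …).
For the w, letters move forward 2 places in the alphabet: E, G, I, K → M.
T: runs through the weekdays Mon→Sun, so Sat, Sun, Mon, Tue → Wed.
Putting it together: <u=40 | v=33 | w=M | t=Wed>.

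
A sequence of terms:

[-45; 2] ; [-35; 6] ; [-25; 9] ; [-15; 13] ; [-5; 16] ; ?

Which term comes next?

First coordinate: +10 each step, so -45, -35, -25, -15, -5 → 5.
Second coordinate: 2, 6, 9, 13, 16 → 20 (alternating steps +4, +3, +4, +3, …).
Putting it together: [5; 20].

[5; 20]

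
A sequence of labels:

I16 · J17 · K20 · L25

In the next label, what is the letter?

M

For the letter, letters move forward 1 place in the alphabet: I, J, K, L → M.
Second component goes 16, 17, 20, 25 → 32 (differences are 1, 3, 5, … (increasing by 2 each time)).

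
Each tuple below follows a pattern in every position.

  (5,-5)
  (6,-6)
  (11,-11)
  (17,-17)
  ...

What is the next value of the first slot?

First slot goes 5, 6, 11, 17 → 28 (each term is the sum of the two before it).

28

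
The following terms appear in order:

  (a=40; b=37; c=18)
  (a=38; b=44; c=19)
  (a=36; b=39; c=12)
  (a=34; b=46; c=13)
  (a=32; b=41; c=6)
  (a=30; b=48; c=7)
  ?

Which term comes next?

A: −2 each step; 40, 38, 36, 34, 32, 30 → 28.
For the b, alternating steps +7, −5, +7, −5, …: 37, 44, 39, 46, 41, 48 → 43.
C goes 18, 19, 12, 13, 6, 7 → 0 (alternating steps +1, −7, +1, −7, …).
So the next term is (a=28; b=43; c=0).

(a=28; b=43; c=0)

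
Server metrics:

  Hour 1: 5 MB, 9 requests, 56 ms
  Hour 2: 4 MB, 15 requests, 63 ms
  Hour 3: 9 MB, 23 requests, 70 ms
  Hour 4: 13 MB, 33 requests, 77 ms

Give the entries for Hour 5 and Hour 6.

22 MB, 45 requests, 84 ms; 35 MB, 59 requests, 91 ms

MB: 5, 4, 9, 13 → 22 → 35 (each term is the sum of the two before it).
Requests: differences are 6, 8, 10, … (increasing by 2 each time); 9, 15, 23, 33 → 45 → 59.
For the ms, +7 each step: 56, 63, 70, 77 → 84 → 91.
So the next two records are 22 MB, 45 requests, 84 ms and 35 MB, 59 requests, 91 ms.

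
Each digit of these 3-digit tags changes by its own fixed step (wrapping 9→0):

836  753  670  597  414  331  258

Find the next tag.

175

First digit: 8, 7, 6, 5, 4, 3, 2 → 1 (−1 each step, mod 10).
Second digit goes 3, 5, 7, 9, 1, 3, 5 → 7 (+2 each step, mod 10).
Third digit: 6, 3, 0, 7, 4, 1, 8 → 5 (−3 each step, mod 10).
Combining the parts gives 175.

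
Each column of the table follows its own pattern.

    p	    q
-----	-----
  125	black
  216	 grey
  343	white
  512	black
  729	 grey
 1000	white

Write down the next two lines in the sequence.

1331  black; 1728  grey

Column p: perfect cubes: 5³, 6³, 7³, …, so 125, 216, 343, 512, 729, 1000 → 1331 → 1728.
Column q goes black, grey, white, black, grey, white → black → grey (repeats black → grey → white).
Putting the parts together: 1331  black and then 1728  grey.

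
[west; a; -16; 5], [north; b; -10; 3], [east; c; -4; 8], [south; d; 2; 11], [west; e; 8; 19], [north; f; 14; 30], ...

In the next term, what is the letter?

g

Letter: letters move forward 1 place in the alphabet, so a, b, c, d, e, f → g.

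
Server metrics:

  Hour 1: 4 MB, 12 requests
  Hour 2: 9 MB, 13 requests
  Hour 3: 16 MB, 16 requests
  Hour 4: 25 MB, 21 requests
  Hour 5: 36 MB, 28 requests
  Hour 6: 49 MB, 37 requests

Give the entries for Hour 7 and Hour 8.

64 MB, 48 requests; 81 MB, 61 requests

MB — perfect squares: 2², 3², 4², …: 4, 9, 16, 25, 36, 49 → 64 → 81.
Requests: differences are 1, 3, 5, … (increasing by 2 each time); 12, 13, 16, 21, 28, 37 → 48 → 61.
Putting the parts together: 64 MB, 48 requests and then 81 MB, 61 requests.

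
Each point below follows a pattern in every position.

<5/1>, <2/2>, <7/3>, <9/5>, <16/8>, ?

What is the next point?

First entry: 5, 2, 7, 9, 16 → 25 (each term is the sum of the two before it).
Second entry: each term is the sum of the two before it, so 1, 2, 3, 5, 8 → 13.
Combining the parts gives <25/13>.

<25/13>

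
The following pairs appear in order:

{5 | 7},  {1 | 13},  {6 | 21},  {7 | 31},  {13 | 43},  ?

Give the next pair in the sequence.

First part: 5, 1, 6, 7, 13 → 20 (each term is the sum of the two before it).
Second part goes 7, 13, 21, 31, 43 → 57 (differences are 6, 8, 10, … (increasing by 2 each time)).
Putting it together: {20 | 57}.

{20 | 57}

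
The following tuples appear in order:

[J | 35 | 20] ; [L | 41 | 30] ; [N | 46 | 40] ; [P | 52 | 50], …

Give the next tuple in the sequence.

[R | 57 | 60]

For the letter, letters move forward 2 places in the alphabet: J, L, N, P → R.
For the second component, alternating steps +6, +5, +6, +5, …: 35, 41, 46, 52 → 57.
For the third component, +10 each step: 20, 30, 40, 50 → 60.
Putting it together: [R | 57 | 60].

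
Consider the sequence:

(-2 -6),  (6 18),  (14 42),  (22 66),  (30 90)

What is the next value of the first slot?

38

First slot: +8 each step; -2, 6, 14, 22, 30 → 38.
Second slot: -6, 18, 42, 66, 90 → 114 (always 3 × the first slot).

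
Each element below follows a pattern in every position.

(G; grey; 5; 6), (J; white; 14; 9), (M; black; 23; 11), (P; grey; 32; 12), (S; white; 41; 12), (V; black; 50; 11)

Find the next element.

Letter — letters move forward 3 places in the alphabet: G, J, M, P, S, V → Y.
Shade: repeats grey → white → black; grey, white, black, grey, white, black → grey.
Third slot goes 5, 14, 23, 32, 41, 50 → 59 (+9 each step).
Fourth slot goes 6, 9, 11, 12, 12, 11 → 9 (differences are 3, 2, 1, … (decreasing by 1 each time)).
Putting it together: (Y; grey; 59; 9).

(Y; grey; 59; 9)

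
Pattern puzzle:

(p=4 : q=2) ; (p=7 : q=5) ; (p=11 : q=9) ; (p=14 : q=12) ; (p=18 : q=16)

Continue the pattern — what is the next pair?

(p=21 : q=19)

P: alternating steps +3, +4, +3, +4, …; 4, 7, 11, 14, 18 → 21.
Q: always 2 less than the p; 2, 5, 9, 12, 16 → 19.
So the next pair is (p=21 : q=19).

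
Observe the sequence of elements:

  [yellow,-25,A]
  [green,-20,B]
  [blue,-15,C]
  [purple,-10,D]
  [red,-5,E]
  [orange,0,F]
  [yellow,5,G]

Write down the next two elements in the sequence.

Colour: repeats yellow → green → blue → purple → red → orange; yellow, green, blue, purple, red, orange, yellow → green → blue.
Second entry goes -25, -20, -15, -10, -5, 0, 5 → 10 → 15 (+5 each step).
Letter: letters move forward 1 place in the alphabet, so A, B, C, D, E, F, G → H → I.
So the next two elements are [green,10,H] and [blue,15,I].

[green,10,H], [blue,15,I]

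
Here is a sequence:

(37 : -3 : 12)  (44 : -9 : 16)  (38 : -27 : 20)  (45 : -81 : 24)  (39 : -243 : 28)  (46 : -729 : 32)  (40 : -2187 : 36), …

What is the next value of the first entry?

47

First entry: alternating steps +7, −6, +7, −6, …; 37, 44, 38, 45, 39, 46, 40 → 47.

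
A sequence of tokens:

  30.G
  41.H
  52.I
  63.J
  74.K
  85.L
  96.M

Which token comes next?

First component — +11 each step: 30, 41, 52, 63, 74, 85, 96 → 107.
Letter: G, H, I, J, K, L, M → N (letters move forward 1 place in the alphabet).
Combining the parts gives 107.N.

107.N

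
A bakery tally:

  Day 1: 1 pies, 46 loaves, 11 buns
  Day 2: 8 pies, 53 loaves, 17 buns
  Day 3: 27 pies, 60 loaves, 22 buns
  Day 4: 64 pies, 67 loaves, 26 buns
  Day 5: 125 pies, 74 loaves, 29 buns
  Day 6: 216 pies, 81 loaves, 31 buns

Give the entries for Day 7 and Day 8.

Pies — perfect cubes: 1³, 2³, 3³, …: 1, 8, 27, 64, 125, 216 → 343 → 512.
Loaves: 46, 53, 60, 67, 74, 81 → 88 → 95 (+7 each step).
Buns: differences are 6, 5, 4, … (decreasing by 1 each time); 11, 17, 22, 26, 29, 31 → 32 → 32.
Putting the parts together: 343 pies, 88 loaves, 32 buns and then 512 pies, 95 loaves, 32 buns.

343 pies, 88 loaves, 32 buns; 512 pies, 95 loaves, 32 buns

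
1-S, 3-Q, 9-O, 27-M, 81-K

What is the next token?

First component: ×3 each step; 1, 3, 9, 27, 81 → 243.
Letter goes S, Q, O, M, K → I (letters move back 2 places in the alphabet).
Putting it together: 243-I.

243-I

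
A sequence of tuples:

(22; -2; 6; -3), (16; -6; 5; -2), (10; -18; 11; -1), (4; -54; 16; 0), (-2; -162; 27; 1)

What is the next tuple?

(-8; -486; 43; 2)

For the first value, −6 each step: 22, 16, 10, 4, -2 → -8.
Second value: ×3 each step, so -2, -6, -18, -54, -162 → -486.
Third value goes 6, 5, 11, 16, 27 → 43 (each term is the sum of the two before it).
Fourth value — +1 each step: -3, -2, -1, 0, 1 → 2.
Putting it together: (-8; -486; 43; 2).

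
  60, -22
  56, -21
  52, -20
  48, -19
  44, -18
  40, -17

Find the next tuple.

36, -16

For the first part, −4 each step: 60, 56, 52, 48, 44, 40 → 36.
Second part — +1 each step: -22, -21, -20, -19, -18, -17 → -16.
Combining the parts gives 36, -16.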